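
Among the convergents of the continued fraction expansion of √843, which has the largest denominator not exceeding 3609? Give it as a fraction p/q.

√843 = [29; 29, 58, …] (period length 2).
Convergents:
  p_0/q_0 = 29/1
  p_1/q_1 = 842/29
  p_2/q_2 = 48865/1683
  p_3/q_3 = 1417927/48836
q_2 = 1683 ≤ 3609 < 48836 = q_3, so the answer is 48865/1683.

48865/1683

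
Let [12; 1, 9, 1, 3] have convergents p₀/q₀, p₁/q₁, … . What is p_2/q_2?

Using pₖ = aₖpₖ₋₁ + pₖ₋₂, qₖ = aₖqₖ₋₁ + qₖ₋₂ (with p₋₁=1, p₋₂=0, q₋₁=0, q₋₂=1):
  k=0: a=12, p=12, q=1
  k=1: a=1, p=13, q=1
  k=2: a=9, p=129, q=10

129/10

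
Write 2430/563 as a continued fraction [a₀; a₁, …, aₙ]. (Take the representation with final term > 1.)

[4; 3, 6, 7, 4]

2430 = 4×563 + 178
563 = 3×178 + 29
178 = 6×29 + 4
29 = 7×4 + 1
4 = 4×1 + 0  (stop)
So 2430/563 = [4; 3, 6, 7, 4].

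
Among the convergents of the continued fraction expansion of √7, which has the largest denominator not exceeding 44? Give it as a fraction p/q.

√7 = [2; 1, 1, 1, 4, …] (period length 4).
Convergents:
  p_0/q_0 = 2/1
  p_1/q_1 = 3/1
  p_2/q_2 = 5/2
  p_3/q_3 = 8/3
  p_4/q_4 = 37/14
  p_5/q_5 = 45/17
  p_6/q_6 = 82/31
  p_7/q_7 = 127/48
q_6 = 31 ≤ 44 < 48 = q_7, so the answer is 82/31.

82/31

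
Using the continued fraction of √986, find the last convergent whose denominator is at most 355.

√986 = [31; 2, 2, 62, …] (period length 3).
Convergents:
  p_0/q_0 = 31/1
  p_1/q_1 = 63/2
  p_2/q_2 = 157/5
  p_3/q_3 = 9797/312
  p_4/q_4 = 19751/629
q_3 = 312 ≤ 355 < 629 = q_4, so the answer is 9797/312.

9797/312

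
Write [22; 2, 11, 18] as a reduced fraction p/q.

Using pₖ = aₖpₖ₋₁ + pₖ₋₂ and qₖ = aₖqₖ₋₁ + qₖ₋₂:
  k=0: a=22, p=22, q=1
  k=1: a=2, p=45, q=2
  k=2: a=11, p=517, q=23
  k=3: a=18, p=9351, q=416

9351/416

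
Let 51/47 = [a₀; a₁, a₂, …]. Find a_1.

11

51 = 1·47 + 4   →  a_0 = 1
47 = 11·4 + 3   →  a_1 = 11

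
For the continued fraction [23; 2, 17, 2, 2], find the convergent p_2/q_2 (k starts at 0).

822/35

Using pₖ = aₖpₖ₋₁ + pₖ₋₂, qₖ = aₖqₖ₋₁ + qₖ₋₂ (with p₋₁=1, p₋₂=0, q₋₁=0, q₋₂=1):
  k=0: a=23, p=23, q=1
  k=1: a=2, p=47, q=2
  k=2: a=17, p=822, q=35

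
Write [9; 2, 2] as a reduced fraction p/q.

47/5

Using pₖ = aₖpₖ₋₁ + pₖ₋₂ and qₖ = aₖqₖ₋₁ + qₖ₋₂:
  k=0: a=9, p=9, q=1
  k=1: a=2, p=19, q=2
  k=2: a=2, p=47, q=5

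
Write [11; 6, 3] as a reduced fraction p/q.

212/19

Fold from the inside: start with 3/1.
  6 + 1/3 = 19/3
  11 + 3/19 = 212/19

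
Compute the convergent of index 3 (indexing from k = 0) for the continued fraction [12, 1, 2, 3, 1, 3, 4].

127/10

Using pₖ = aₖpₖ₋₁ + pₖ₋₂, qₖ = aₖqₖ₋₁ + qₖ₋₂ (with p₋₁=1, p₋₂=0, q₋₁=0, q₋₂=1):
  k=0: a=12, p=12, q=1
  k=1: a=1, p=13, q=1
  k=2: a=2, p=38, q=3
  k=3: a=3, p=127, q=10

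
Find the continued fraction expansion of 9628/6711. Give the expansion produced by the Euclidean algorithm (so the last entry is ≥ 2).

[1; 2, 3, 3, 15, 19]

9628 = 1*6711 + 2917
6711 = 2*2917 + 877
2917 = 3*877 + 286
877 = 3*286 + 19
286 = 15*19 + 1
19 = 19*1 + 0  (stop)
So 9628/6711 = [1; 2, 3, 3, 15, 19].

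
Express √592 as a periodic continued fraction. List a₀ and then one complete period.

a₀ = ⌊√592⌋ = 24.
With m₀=0, d₀=1 and mₖ₊₁ = dₖaₖ − mₖ, dₖ₊₁ = (n − mₖ₊₁²)/dₖ, aₖ₊₁ = ⌊(a₀+mₖ₊₁)/dₖ₊₁⌋:
  k=1: m=24, d=16, a=3
  k=2: m=24, d=1, a=48
d=1 and a=2a₀=48 at k=2, so the next step gives (m, d) = (24, 16) again — its k=1 value — and the period has length 2.

[24; 3, 48]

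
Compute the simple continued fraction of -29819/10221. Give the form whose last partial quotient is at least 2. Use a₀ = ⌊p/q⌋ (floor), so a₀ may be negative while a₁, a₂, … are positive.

[-3; 12, 9, 13, 3, 2]

-29819 = -3·10221 + 844
10221 = 12·844 + 93
844 = 9·93 + 7
93 = 13·7 + 2
7 = 3·2 + 1
2 = 2·1 + 0  (stop)
So -29819/10221 = [-3; 12, 9, 13, 3, 2].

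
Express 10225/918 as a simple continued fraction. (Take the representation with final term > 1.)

[11; 7, 4, 2, 1, 1, 1, 3]

10225 = 11*918 + 127
918 = 7*127 + 29
127 = 4*29 + 11
29 = 2*11 + 7
11 = 1*7 + 4
7 = 1*4 + 3
4 = 1*3 + 1
3 = 3*1 + 0  (stop)
So 10225/918 = [11; 7, 4, 2, 1, 1, 1, 3].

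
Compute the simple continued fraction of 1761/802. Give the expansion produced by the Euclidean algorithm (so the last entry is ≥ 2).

[2; 5, 9, 4, 4]

1761 = 2×802 + 157
802 = 5×157 + 17
157 = 9×17 + 4
17 = 4×4 + 1
4 = 4×1 + 0  (stop)
So 1761/802 = [2; 5, 9, 4, 4].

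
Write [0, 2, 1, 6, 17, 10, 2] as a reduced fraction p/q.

2534/7243

Using pₖ = aₖpₖ₋₁ + pₖ₋₂ and qₖ = aₖqₖ₋₁ + qₖ₋₂:
  k=0: a=0, p=0, q=1
  k=1: a=2, p=1, q=2
  k=2: a=1, p=1, q=3
  k=3: a=6, p=7, q=20
  k=4: a=17, p=120, q=343
  k=5: a=10, p=1207, q=3450
  k=6: a=2, p=2534, q=7243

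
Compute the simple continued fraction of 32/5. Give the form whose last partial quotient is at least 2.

32 = 6×5 + 2
5 = 2×2 + 1
2 = 2×1 + 0  (stop)
So 32/5 = [6; 2, 2].

[6; 2, 2]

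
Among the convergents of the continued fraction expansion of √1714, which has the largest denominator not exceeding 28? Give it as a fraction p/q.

207/5

√1714 = [41; 2, 2, 82, …] (period length 3).
Convergents:
  p_0/q_0 = 41/1
  p_1/q_1 = 83/2
  p_2/q_2 = 207/5
  p_3/q_3 = 17057/412
q_2 = 5 ≤ 28 < 412 = q_3, so the answer is 207/5.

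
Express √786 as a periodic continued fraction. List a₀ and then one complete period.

a₀ = ⌊√786⌋ = 28.
With m₀=0, d₀=1 and mₖ₊₁ = dₖaₖ − mₖ, dₖ₊₁ = (n − mₖ₊₁²)/dₖ, aₖ₊₁ = ⌊(a₀+mₖ₊₁)/dₖ₊₁⌋:
  k=1: m=28, d=2, a=28
  k=2: m=28, d=1, a=56
d=1 and a=2a₀=56 at k=2, so the next step gives (m, d) = (28, 2) again — its k=1 value — and the period has length 2.

[28; 28, 56]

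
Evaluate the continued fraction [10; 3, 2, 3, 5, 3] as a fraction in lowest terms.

Fold from the inside: start with 3/1.
  5 + 1/3 = 16/3
  3 + 3/16 = 51/16
  2 + 16/51 = 118/51
  3 + 51/118 = 405/118
  10 + 118/405 = 4168/405

4168/405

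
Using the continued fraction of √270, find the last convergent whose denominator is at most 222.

2284/139

√270 = [16; 2, 3, 6, 3, 2, 32, …] (period length 6).
Convergents:
  p_0/q_0 = 16/1
  p_1/q_1 = 33/2
  p_2/q_2 = 115/7
  p_3/q_3 = 723/44
  p_4/q_4 = 2284/139
  p_5/q_5 = 5291/322
q_4 = 139 ≤ 222 < 322 = q_5, so the answer is 2284/139.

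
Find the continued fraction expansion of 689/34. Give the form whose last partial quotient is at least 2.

689 = 20×34 + 9
34 = 3×9 + 7
9 = 1×7 + 2
7 = 3×2 + 1
2 = 2×1 + 0  (stop)
So 689/34 = [20; 3, 1, 3, 2].

[20; 3, 1, 3, 2]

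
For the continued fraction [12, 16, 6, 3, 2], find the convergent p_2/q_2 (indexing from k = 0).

Using pₖ = aₖpₖ₋₁ + pₖ₋₂, qₖ = aₖqₖ₋₁ + qₖ₋₂ (with p₋₁=1, p₋₂=0, q₋₁=0, q₋₂=1):
  k=0: a=12, p=12, q=1
  k=1: a=16, p=193, q=16
  k=2: a=6, p=1170, q=97

1170/97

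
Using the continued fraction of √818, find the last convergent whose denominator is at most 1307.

24568/859

√818 = [28; 1, 1, 1, 1, 56, …] (period length 5).
Convergents:
  p_0/q_0 = 28/1
  p_1/q_1 = 29/1
  p_2/q_2 = 57/2
  p_3/q_3 = 86/3
  p_4/q_4 = 143/5
  p_5/q_5 = 8094/283
  p_6/q_6 = 8237/288
  p_7/q_7 = 16331/571
  p_8/q_8 = 24568/859
  p_9/q_9 = 40899/1430
q_8 = 859 ≤ 1307 < 1430 = q_9, so the answer is 24568/859.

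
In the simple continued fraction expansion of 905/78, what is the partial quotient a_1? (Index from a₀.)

905 = 11·78 + 47   →  a_0 = 11
78 = 1·47 + 31   →  a_1 = 1

1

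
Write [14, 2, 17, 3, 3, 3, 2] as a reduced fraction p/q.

Using pₖ = aₖpₖ₋₁ + pₖ₋₂ and qₖ = aₖqₖ₋₁ + qₖ₋₂:
  k=0: a=14, p=14, q=1
  k=1: a=2, p=29, q=2
  k=2: a=17, p=507, q=35
  k=3: a=3, p=1550, q=107
  k=4: a=3, p=5157, q=356
  k=5: a=3, p=17021, q=1175
  k=6: a=2, p=39199, q=2706

39199/2706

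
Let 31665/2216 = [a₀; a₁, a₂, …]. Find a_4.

31665 = 14·2216 + 641   →  a_0 = 14
2216 = 3·641 + 293   →  a_1 = 3
641 = 2·293 + 55   →  a_2 = 2
293 = 5·55 + 18   →  a_3 = 5
55 = 3·18 + 1   →  a_4 = 3

3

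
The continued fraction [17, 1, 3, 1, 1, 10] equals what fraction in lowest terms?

Using pₖ = aₖpₖ₋₁ + pₖ₋₂ and qₖ = aₖqₖ₋₁ + qₖ₋₂:
  k=0: a=17, p=17, q=1
  k=1: a=1, p=18, q=1
  k=2: a=3, p=71, q=4
  k=3: a=1, p=89, q=5
  k=4: a=1, p=160, q=9
  k=5: a=10, p=1689, q=95

1689/95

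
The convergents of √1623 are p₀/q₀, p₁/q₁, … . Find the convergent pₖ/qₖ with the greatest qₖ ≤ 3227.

√1623 = [40; 3, 2, 26, 2, 3, 80, …] (period length 6).
Convergents:
  p_0/q_0 = 40/1
  p_1/q_1 = 121/3
  p_2/q_2 = 282/7
  p_3/q_3 = 7453/185
  p_4/q_4 = 15188/377
  p_5/q_5 = 53017/1316
  p_6/q_6 = 4256548/105657
q_5 = 1316 ≤ 3227 < 105657 = q_6, so the answer is 53017/1316.

53017/1316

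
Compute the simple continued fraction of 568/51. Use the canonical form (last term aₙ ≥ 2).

568 = 11×51 + 7
51 = 7×7 + 2
7 = 3×2 + 1
2 = 2×1 + 0  (stop)
So 568/51 = [11; 7, 3, 2].

[11; 7, 3, 2]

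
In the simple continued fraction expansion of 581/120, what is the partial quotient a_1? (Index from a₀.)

1

581 = 4·120 + 101   →  a_0 = 4
120 = 1·101 + 19   →  a_1 = 1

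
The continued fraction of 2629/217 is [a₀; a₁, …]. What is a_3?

2

2629 = 12·217 + 25   →  a_0 = 12
217 = 8·25 + 17   →  a_1 = 8
25 = 1·17 + 8   →  a_2 = 1
17 = 2·8 + 1   →  a_3 = 2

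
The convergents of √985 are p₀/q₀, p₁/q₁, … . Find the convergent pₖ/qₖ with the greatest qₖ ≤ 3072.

√985 = [31; 2, 1, 1, 2, 62, …] (period length 5).
Convergents:
  p_0/q_0 = 31/1
  p_1/q_1 = 63/2
  p_2/q_2 = 94/3
  p_3/q_3 = 157/5
  p_4/q_4 = 408/13
  p_5/q_5 = 25453/811
  p_6/q_6 = 51314/1635
  p_7/q_7 = 76767/2446
  p_8/q_8 = 128081/4081
q_7 = 2446 ≤ 3072 < 4081 = q_8, so the answer is 76767/2446.

76767/2446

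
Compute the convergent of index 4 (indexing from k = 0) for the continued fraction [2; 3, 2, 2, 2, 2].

94/41

Using pₖ = aₖpₖ₋₁ + pₖ₋₂, qₖ = aₖqₖ₋₁ + qₖ₋₂ (with p₋₁=1, p₋₂=0, q₋₁=0, q₋₂=1):
  k=0: a=2, p=2, q=1
  k=1: a=3, p=7, q=3
  k=2: a=2, p=16, q=7
  k=3: a=2, p=39, q=17
  k=4: a=2, p=94, q=41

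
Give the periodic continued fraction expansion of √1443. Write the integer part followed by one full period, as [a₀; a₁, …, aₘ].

[37; 1, 74]

a₀ = ⌊√1443⌋ = 37.
With m₀=0, d₀=1 and mₖ₊₁ = dₖaₖ − mₖ, dₖ₊₁ = (n − mₖ₊₁²)/dₖ, aₖ₊₁ = ⌊(a₀+mₖ₊₁)/dₖ₊₁⌋:
  k=1: m=37, d=74, a=1
  k=2: m=37, d=1, a=74
d=1 and a=2a₀=74 at k=2, so the next step gives (m, d) = (37, 74) again — its k=1 value — and the period has length 2.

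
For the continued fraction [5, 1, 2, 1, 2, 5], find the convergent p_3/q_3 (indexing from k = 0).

23/4

Using pₖ = aₖpₖ₋₁ + pₖ₋₂, qₖ = aₖqₖ₋₁ + qₖ₋₂ (with p₋₁=1, p₋₂=0, q₋₁=0, q₋₂=1):
  k=0: a=5, p=5, q=1
  k=1: a=1, p=6, q=1
  k=2: a=2, p=17, q=3
  k=3: a=1, p=23, q=4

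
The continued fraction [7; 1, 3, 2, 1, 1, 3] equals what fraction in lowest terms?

614/79

Using pₖ = aₖpₖ₋₁ + pₖ₋₂ and qₖ = aₖqₖ₋₁ + qₖ₋₂:
  k=0: a=7, p=7, q=1
  k=1: a=1, p=8, q=1
  k=2: a=3, p=31, q=4
  k=3: a=2, p=70, q=9
  k=4: a=1, p=101, q=13
  k=5: a=1, p=171, q=22
  k=6: a=3, p=614, q=79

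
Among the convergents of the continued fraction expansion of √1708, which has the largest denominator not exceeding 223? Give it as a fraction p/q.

7687/186

√1708 = [41; 3, 20, 3, 82, …] (period length 4).
Convergents:
  p_0/q_0 = 41/1
  p_1/q_1 = 124/3
  p_2/q_2 = 2521/61
  p_3/q_3 = 7687/186
  p_4/q_4 = 632855/15313
q_3 = 186 ≤ 223 < 15313 = q_4, so the answer is 7687/186.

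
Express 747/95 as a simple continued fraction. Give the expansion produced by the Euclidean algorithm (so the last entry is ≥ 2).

[7; 1, 6, 3, 4]

747 = 7×95 + 82
95 = 1×82 + 13
82 = 6×13 + 4
13 = 3×4 + 1
4 = 4×1 + 0  (stop)
So 747/95 = [7; 1, 6, 3, 4].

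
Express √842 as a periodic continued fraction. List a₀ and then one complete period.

[29; 58]

a₀ = ⌊√842⌋ = 29.
With m₀=0, d₀=1 and mₖ₊₁ = dₖaₖ − mₖ, dₖ₊₁ = (n − mₖ₊₁²)/dₖ, aₖ₊₁ = ⌊(a₀+mₖ₊₁)/dₖ₊₁⌋:
  k=1: m=29, d=1, a=58
d=1 and a=2a₀=58 at k=1, so the next step gives (m, d) = (29, 1) again — its k=1 value — and the period has length 1.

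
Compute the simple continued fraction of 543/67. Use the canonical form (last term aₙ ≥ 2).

[8; 9, 1, 1, 3]

543 = 8*67 + 7
67 = 9*7 + 4
7 = 1*4 + 3
4 = 1*3 + 1
3 = 3*1 + 0  (stop)
So 543/67 = [8; 9, 1, 1, 3].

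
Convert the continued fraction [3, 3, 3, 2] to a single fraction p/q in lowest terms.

Fold from the inside: start with 2/1.
  3 + 1/2 = 7/2
  3 + 2/7 = 23/7
  3 + 7/23 = 76/23

76/23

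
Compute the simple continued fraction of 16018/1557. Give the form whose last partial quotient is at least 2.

16018 = 10·1557 + 448
1557 = 3·448 + 213
448 = 2·213 + 22
213 = 9·22 + 15
22 = 1·15 + 7
15 = 2·7 + 1
7 = 7·1 + 0  (stop)
So 16018/1557 = [10; 3, 2, 9, 1, 2, 7].

[10; 3, 2, 9, 1, 2, 7]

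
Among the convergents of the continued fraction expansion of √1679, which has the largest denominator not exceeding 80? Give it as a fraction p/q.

√1679 = [40; 1, 39, 1, 80, …] (period length 4).
Convergents:
  p_0/q_0 = 40/1
  p_1/q_1 = 41/1
  p_2/q_2 = 1639/40
  p_3/q_3 = 1680/41
  p_4/q_4 = 136039/3320
q_3 = 41 ≤ 80 < 3320 = q_4, so the answer is 1680/41.

1680/41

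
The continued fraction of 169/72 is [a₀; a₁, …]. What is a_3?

169 = 2·72 + 25   →  a_0 = 2
72 = 2·25 + 22   →  a_1 = 2
25 = 1·22 + 3   →  a_2 = 1
22 = 7·3 + 1   →  a_3 = 7

7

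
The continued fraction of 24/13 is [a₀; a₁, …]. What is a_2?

24 = 1·13 + 11   →  a_0 = 1
13 = 1·11 + 2   →  a_1 = 1
11 = 5·2 + 1   →  a_2 = 5

5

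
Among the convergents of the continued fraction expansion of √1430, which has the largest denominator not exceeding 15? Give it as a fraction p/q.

√1430 = [37; 1, 4, 2, 2, 2, 4, 1, 74, …] (period length 8).
Convergents:
  p_0/q_0 = 37/1
  p_1/q_1 = 38/1
  p_2/q_2 = 189/5
  p_3/q_3 = 416/11
  p_4/q_4 = 1021/27
q_3 = 11 ≤ 15 < 27 = q_4, so the answer is 416/11.

416/11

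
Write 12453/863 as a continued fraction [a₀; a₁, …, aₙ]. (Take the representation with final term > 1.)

[14; 2, 3, 15, 8]

12453 = 14·863 + 371
863 = 2·371 + 121
371 = 3·121 + 8
121 = 15·8 + 1
8 = 8·1 + 0  (stop)
So 12453/863 = [14; 2, 3, 15, 8].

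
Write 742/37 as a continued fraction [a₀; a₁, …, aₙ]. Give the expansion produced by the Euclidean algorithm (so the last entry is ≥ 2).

[20; 18, 2]

742 = 20×37 + 2
37 = 18×2 + 1
2 = 2×1 + 0  (stop)
So 742/37 = [20; 18, 2].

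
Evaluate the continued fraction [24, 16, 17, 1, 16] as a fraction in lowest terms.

117833/4897

Fold from the inside: start with 16/1.
  1 + 1/16 = 17/16
  17 + 16/17 = 305/17
  16 + 17/305 = 4897/305
  24 + 305/4897 = 117833/4897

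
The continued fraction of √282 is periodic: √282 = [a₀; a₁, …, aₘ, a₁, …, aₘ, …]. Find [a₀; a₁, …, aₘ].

[16; 1, 3, 1, 4, 1, 3, 1, 32]

a₀ = ⌊√282⌋ = 16.
With m₀=0, d₀=1 and mₖ₊₁ = dₖaₖ − mₖ, dₖ₊₁ = (n − mₖ₊₁²)/dₖ, aₖ₊₁ = ⌊(a₀+mₖ₊₁)/dₖ₊₁⌋:
  k=1: m=16, d=26, a=1
  k=2: m=10, d=7, a=3
  k=3: m=11, d=23, a=1
  k=4: m=12, d=6, a=4
  k=5: m=12, d=23, a=1
  k=6: m=11, d=7, a=3
  k=7: m=10, d=26, a=1
  k=8: m=16, d=1, a=32
d=1 and a=2a₀=32 at k=8, so the next step gives (m, d) = (16, 26) again — its k=1 value — and the period has length 8.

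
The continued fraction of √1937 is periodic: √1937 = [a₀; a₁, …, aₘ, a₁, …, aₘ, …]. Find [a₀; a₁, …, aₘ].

a₀ = ⌊√1937⌋ = 44.

[44; 88]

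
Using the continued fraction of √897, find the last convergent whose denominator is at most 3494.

√897 = [29; 1, 18, 1, 58, …] (period length 4).
Convergents:
  p_0/q_0 = 29/1
  p_1/q_1 = 30/1
  p_2/q_2 = 569/19
  p_3/q_3 = 599/20
  p_4/q_4 = 35311/1179
  p_5/q_5 = 35910/1199
  p_6/q_6 = 681691/22761
q_5 = 1199 ≤ 3494 < 22761 = q_6, so the answer is 35910/1199.

35910/1199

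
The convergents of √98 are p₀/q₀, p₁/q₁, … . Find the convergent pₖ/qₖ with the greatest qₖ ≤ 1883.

17631/1781

√98 = [9; 1, 8, 1, 18, …] (period length 4).
Convergents:
  p_0/q_0 = 9/1
  p_1/q_1 = 10/1
  p_2/q_2 = 89/9
  p_3/q_3 = 99/10
  p_4/q_4 = 1871/189
  p_5/q_5 = 1970/199
  p_6/q_6 = 17631/1781
  p_7/q_7 = 19601/1980
q_6 = 1781 ≤ 1883 < 1980 = q_7, so the answer is 17631/1781.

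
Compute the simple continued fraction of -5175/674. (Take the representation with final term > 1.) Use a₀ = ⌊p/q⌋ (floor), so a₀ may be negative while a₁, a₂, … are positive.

[-8; 3, 9, 2, 3, 3]

-5175 = -8·674 + 217
674 = 3·217 + 23
217 = 9·23 + 10
23 = 2·10 + 3
10 = 3·3 + 1
3 = 3·1 + 0  (stop)
So -5175/674 = [-8; 3, 9, 2, 3, 3].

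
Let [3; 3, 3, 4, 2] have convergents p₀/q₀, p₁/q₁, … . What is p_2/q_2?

Using pₖ = aₖpₖ₋₁ + pₖ₋₂, qₖ = aₖqₖ₋₁ + qₖ₋₂ (with p₋₁=1, p₋₂=0, q₋₁=0, q₋₂=1):
  k=0: a=3, p=3, q=1
  k=1: a=3, p=10, q=3
  k=2: a=3, p=33, q=10

33/10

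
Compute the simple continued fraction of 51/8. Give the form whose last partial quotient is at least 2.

[6; 2, 1, 2]

51 = 6·8 + 3
8 = 2·3 + 2
3 = 1·2 + 1
2 = 2·1 + 0  (stop)
So 51/8 = [6; 2, 1, 2].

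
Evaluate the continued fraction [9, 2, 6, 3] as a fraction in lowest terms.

388/41

Fold from the inside: start with 3/1.
  6 + 1/3 = 19/3
  2 + 3/19 = 41/19
  9 + 19/41 = 388/41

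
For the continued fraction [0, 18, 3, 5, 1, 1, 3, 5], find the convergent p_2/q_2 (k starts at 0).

Using pₖ = aₖpₖ₋₁ + pₖ₋₂, qₖ = aₖqₖ₋₁ + qₖ₋₂ (with p₋₁=1, p₋₂=0, q₋₁=0, q₋₂=1):
  k=0: a=0, p=0, q=1
  k=1: a=18, p=1, q=18
  k=2: a=3, p=3, q=55

3/55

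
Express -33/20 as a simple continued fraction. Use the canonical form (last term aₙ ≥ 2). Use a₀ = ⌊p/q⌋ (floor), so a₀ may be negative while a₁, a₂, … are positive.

[-2; 2, 1, 6]

-33 = -2*20 + 7
20 = 2*7 + 6
7 = 1*6 + 1
6 = 6*1 + 0  (stop)
So -33/20 = [-2; 2, 1, 6].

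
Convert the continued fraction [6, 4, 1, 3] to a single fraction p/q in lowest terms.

Fold from the inside: start with 3/1.
  1 + 1/3 = 4/3
  4 + 3/4 = 19/4
  6 + 4/19 = 118/19

118/19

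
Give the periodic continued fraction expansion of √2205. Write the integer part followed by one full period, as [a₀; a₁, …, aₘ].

a₀ = ⌊√2205⌋ = 46.
With m₀=0, d₀=1 and mₖ₊₁ = dₖaₖ − mₖ, dₖ₊₁ = (n − mₖ₊₁²)/dₖ, aₖ₊₁ = ⌊(a₀+mₖ₊₁)/dₖ₊₁⌋:
  k=1: m=46, d=89, a=1
  k=2: m=43, d=4, a=22
  k=3: m=45, d=45, a=2
  k=4: m=45, d=4, a=22
  k=5: m=43, d=89, a=1
  k=6: m=46, d=1, a=92
d=1 and a=2a₀=92 at k=6, so the next step gives (m, d) = (46, 89) again — its k=1 value — and the period has length 6.

[46; 1, 22, 2, 22, 1, 92]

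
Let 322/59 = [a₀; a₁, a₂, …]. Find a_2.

5

322 = 5·59 + 27   →  a_0 = 5
59 = 2·27 + 5   →  a_1 = 2
27 = 5·5 + 2   →  a_2 = 5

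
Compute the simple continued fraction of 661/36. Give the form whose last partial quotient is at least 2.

661 = 18×36 + 13
36 = 2×13 + 10
13 = 1×10 + 3
10 = 3×3 + 1
3 = 3×1 + 0  (stop)
So 661/36 = [18; 2, 1, 3, 3].

[18; 2, 1, 3, 3]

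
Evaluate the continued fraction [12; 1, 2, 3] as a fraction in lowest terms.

Using pₖ = aₖpₖ₋₁ + pₖ₋₂ and qₖ = aₖqₖ₋₁ + qₖ₋₂:
  k=0: a=12, p=12, q=1
  k=1: a=1, p=13, q=1
  k=2: a=2, p=38, q=3
  k=3: a=3, p=127, q=10

127/10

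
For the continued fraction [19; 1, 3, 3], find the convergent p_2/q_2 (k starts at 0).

Using pₖ = aₖpₖ₋₁ + pₖ₋₂, qₖ = aₖqₖ₋₁ + qₖ₋₂ (with p₋₁=1, p₋₂=0, q₋₁=0, q₋₂=1):
  k=0: a=19, p=19, q=1
  k=1: a=1, p=20, q=1
  k=2: a=3, p=79, q=4

79/4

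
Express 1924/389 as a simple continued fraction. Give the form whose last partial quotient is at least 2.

1924 = 4·389 + 368
389 = 1·368 + 21
368 = 17·21 + 11
21 = 1·11 + 10
11 = 1·10 + 1
10 = 10·1 + 0  (stop)
So 1924/389 = [4; 1, 17, 1, 1, 10].

[4; 1, 17, 1, 1, 10]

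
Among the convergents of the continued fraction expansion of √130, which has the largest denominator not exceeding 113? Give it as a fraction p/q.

√130 = [11; 2, 2, 22, …] (period length 3).
Convergents:
  p_0/q_0 = 11/1
  p_1/q_1 = 23/2
  p_2/q_2 = 57/5
  p_3/q_3 = 1277/112
  p_4/q_4 = 2611/229
q_3 = 112 ≤ 113 < 229 = q_4, so the answer is 1277/112.

1277/112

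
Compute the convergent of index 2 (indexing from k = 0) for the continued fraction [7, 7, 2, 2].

Using pₖ = aₖpₖ₋₁ + pₖ₋₂, qₖ = aₖqₖ₋₁ + qₖ₋₂ (with p₋₁=1, p₋₂=0, q₋₁=0, q₋₂=1):
  k=0: a=7, p=7, q=1
  k=1: a=7, p=50, q=7
  k=2: a=2, p=107, q=15

107/15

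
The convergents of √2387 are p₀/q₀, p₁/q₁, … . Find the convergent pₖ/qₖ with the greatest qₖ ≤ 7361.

√2387 = [48; 1, 5, 1, 96, …] (period length 4).
Convergents:
  p_0/q_0 = 48/1
  p_1/q_1 = 49/1
  p_2/q_2 = 293/6
  p_3/q_3 = 342/7
  p_4/q_4 = 33125/678
  p_5/q_5 = 33467/685
  p_6/q_6 = 200460/4103
  p_7/q_7 = 233927/4788
  p_8/q_8 = 22657452/463751
q_7 = 4788 ≤ 7361 < 463751 = q_8, so the answer is 233927/4788.

233927/4788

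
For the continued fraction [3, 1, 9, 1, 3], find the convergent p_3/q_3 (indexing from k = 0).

Using pₖ = aₖpₖ₋₁ + pₖ₋₂, qₖ = aₖqₖ₋₁ + qₖ₋₂ (with p₋₁=1, p₋₂=0, q₋₁=0, q₋₂=1):
  k=0: a=3, p=3, q=1
  k=1: a=1, p=4, q=1
  k=2: a=9, p=39, q=10
  k=3: a=1, p=43, q=11

43/11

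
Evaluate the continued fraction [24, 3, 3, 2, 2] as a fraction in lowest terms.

1361/56

Fold from the inside: start with 2/1.
  2 + 1/2 = 5/2
  3 + 2/5 = 17/5
  3 + 5/17 = 56/17
  24 + 17/56 = 1361/56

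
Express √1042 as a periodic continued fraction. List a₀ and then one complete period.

a₀ = ⌊√1042⌋ = 32.
With m₀=0, d₀=1 and mₖ₊₁ = dₖaₖ − mₖ, dₖ₊₁ = (n − mₖ₊₁²)/dₖ, aₖ₊₁ = ⌊(a₀+mₖ₊₁)/dₖ₊₁⌋:
  k=1: m=32, d=18, a=3
  k=2: m=22, d=31, a=1
  k=3: m=9, d=31, a=1
  k=4: m=22, d=18, a=3
  k=5: m=32, d=1, a=64
d=1 and a=2a₀=64 at k=5, so the next step gives (m, d) = (32, 18) again — its k=1 value — and the period has length 5.

[32; 3, 1, 1, 3, 64]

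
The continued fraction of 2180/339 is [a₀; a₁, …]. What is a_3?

9

2180 = 6·339 + 146   →  a_0 = 6
339 = 2·146 + 47   →  a_1 = 2
146 = 3·47 + 5   →  a_2 = 3
47 = 9·5 + 2   →  a_3 = 9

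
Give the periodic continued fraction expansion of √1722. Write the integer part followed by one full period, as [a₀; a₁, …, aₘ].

a₀ = ⌊√1722⌋ = 41.
With m₀=0, d₀=1 and mₖ₊₁ = dₖaₖ − mₖ, dₖ₊₁ = (n − mₖ₊₁²)/dₖ, aₖ₊₁ = ⌊(a₀+mₖ₊₁)/dₖ₊₁⌋:
  k=1: m=41, d=41, a=2
  k=2: m=41, d=1, a=82
d=1 and a=2a₀=82 at k=2, so the next step gives (m, d) = (41, 41) again — its k=1 value — and the period has length 2.

[41; 2, 82]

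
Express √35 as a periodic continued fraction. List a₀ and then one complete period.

a₀ = ⌊√35⌋ = 5.
With m₀=0, d₀=1 and mₖ₊₁ = dₖaₖ − mₖ, dₖ₊₁ = (n − mₖ₊₁²)/dₖ, aₖ₊₁ = ⌊(a₀+mₖ₊₁)/dₖ₊₁⌋:
  k=1: m=5, d=10, a=1
  k=2: m=5, d=1, a=10
d=1 and a=2a₀=10 at k=2, so the next step gives (m, d) = (5, 10) again — its k=1 value — and the period has length 2.

[5; 1, 10]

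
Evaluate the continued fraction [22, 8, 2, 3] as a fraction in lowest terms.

Using pₖ = aₖpₖ₋₁ + pₖ₋₂ and qₖ = aₖqₖ₋₁ + qₖ₋₂:
  k=0: a=22, p=22, q=1
  k=1: a=8, p=177, q=8
  k=2: a=2, p=376, q=17
  k=3: a=3, p=1305, q=59

1305/59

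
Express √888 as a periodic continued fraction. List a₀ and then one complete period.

[29; 1, 3, 1, 58]

a₀ = ⌊√888⌋ = 29.
With m₀=0, d₀=1 and mₖ₊₁ = dₖaₖ − mₖ, dₖ₊₁ = (n − mₖ₊₁²)/dₖ, aₖ₊₁ = ⌊(a₀+mₖ₊₁)/dₖ₊₁⌋:
  k=1: m=29, d=47, a=1
  k=2: m=18, d=12, a=3
  k=3: m=18, d=47, a=1
  k=4: m=29, d=1, a=58
d=1 and a=2a₀=58 at k=4, so the next step gives (m, d) = (29, 47) again — its k=1 value — and the period has length 4.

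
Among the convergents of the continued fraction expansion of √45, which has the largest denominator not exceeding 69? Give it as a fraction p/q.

√45 = [6; 1, 2, 2, 2, 1, 12, …] (period length 6).
Convergents:
  p_0/q_0 = 6/1
  p_1/q_1 = 7/1
  p_2/q_2 = 20/3
  p_3/q_3 = 47/7
  p_4/q_4 = 114/17
  p_5/q_5 = 161/24
  p_6/q_6 = 2046/305
q_5 = 24 ≤ 69 < 305 = q_6, so the answer is 161/24.

161/24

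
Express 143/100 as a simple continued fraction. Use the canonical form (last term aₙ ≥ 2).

143 = 1×100 + 43
100 = 2×43 + 14
43 = 3×14 + 1
14 = 14×1 + 0  (stop)
So 143/100 = [1; 2, 3, 14].

[1; 2, 3, 14]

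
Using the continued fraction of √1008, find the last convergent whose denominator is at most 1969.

√1008 = [31; 1, 2, 1, 62, …] (period length 4).
Convergents:
  p_0/q_0 = 31/1
  p_1/q_1 = 32/1
  p_2/q_2 = 95/3
  p_3/q_3 = 127/4
  p_4/q_4 = 7969/251
  p_5/q_5 = 8096/255
  p_6/q_6 = 24161/761
  p_7/q_7 = 32257/1016
  p_8/q_8 = 2024095/63753
q_7 = 1016 ≤ 1969 < 63753 = q_8, so the answer is 32257/1016.

32257/1016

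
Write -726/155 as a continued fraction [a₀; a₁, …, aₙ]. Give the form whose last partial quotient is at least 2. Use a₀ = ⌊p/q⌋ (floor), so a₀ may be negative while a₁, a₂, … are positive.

-726 = -5*155 + 49
155 = 3*49 + 8
49 = 6*8 + 1
8 = 8*1 + 0  (stop)
So -726/155 = [-5; 3, 6, 8].

[-5; 3, 6, 8]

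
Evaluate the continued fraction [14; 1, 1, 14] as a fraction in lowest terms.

421/29

Using pₖ = aₖpₖ₋₁ + pₖ₋₂ and qₖ = aₖqₖ₋₁ + qₖ₋₂:
  k=0: a=14, p=14, q=1
  k=1: a=1, p=15, q=1
  k=2: a=1, p=29, q=2
  k=3: a=14, p=421, q=29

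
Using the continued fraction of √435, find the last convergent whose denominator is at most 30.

146/7

√435 = [20; 1, 5, 1, 40, …] (period length 4).
Convergents:
  p_0/q_0 = 20/1
  p_1/q_1 = 21/1
  p_2/q_2 = 125/6
  p_3/q_3 = 146/7
  p_4/q_4 = 5965/286
q_3 = 7 ≤ 30 < 286 = q_4, so the answer is 146/7.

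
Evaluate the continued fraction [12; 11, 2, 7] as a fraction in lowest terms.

Using pₖ = aₖpₖ₋₁ + pₖ₋₂ and qₖ = aₖqₖ₋₁ + qₖ₋₂:
  k=0: a=12, p=12, q=1
  k=1: a=11, p=133, q=11
  k=2: a=2, p=278, q=23
  k=3: a=7, p=2079, q=172

2079/172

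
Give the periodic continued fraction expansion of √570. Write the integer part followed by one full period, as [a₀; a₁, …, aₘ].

[23; 1, 6, 1, 46]

a₀ = ⌊√570⌋ = 23.
With m₀=0, d₀=1 and mₖ₊₁ = dₖaₖ − mₖ, dₖ₊₁ = (n − mₖ₊₁²)/dₖ, aₖ₊₁ = ⌊(a₀+mₖ₊₁)/dₖ₊₁⌋:
  k=1: m=23, d=41, a=1
  k=2: m=18, d=6, a=6
  k=3: m=18, d=41, a=1
  k=4: m=23, d=1, a=46
d=1 and a=2a₀=46 at k=4, so the next step gives (m, d) = (23, 41) again — its k=1 value — and the period has length 4.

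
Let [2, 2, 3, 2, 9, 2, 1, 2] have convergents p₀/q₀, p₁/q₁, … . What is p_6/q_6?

1143/469

Using pₖ = aₖpₖ₋₁ + pₖ₋₂, qₖ = aₖqₖ₋₁ + qₖ₋₂ (with p₋₁=1, p₋₂=0, q₋₁=0, q₋₂=1):
  k=0: a=2, p=2, q=1
  k=1: a=2, p=5, q=2
  k=2: a=3, p=17, q=7
  k=3: a=2, p=39, q=16
  k=4: a=9, p=368, q=151
  k=5: a=2, p=775, q=318
  k=6: a=1, p=1143, q=469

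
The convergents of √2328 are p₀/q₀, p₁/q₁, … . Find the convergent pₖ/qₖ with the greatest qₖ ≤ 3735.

√2328 = [48; 4, 96, …] (period length 2).
Convergents:
  p_0/q_0 = 48/1
  p_1/q_1 = 193/4
  p_2/q_2 = 18576/385
  p_3/q_3 = 74497/1544
  p_4/q_4 = 7170288/148609
q_3 = 1544 ≤ 3735 < 148609 = q_4, so the answer is 74497/1544.

74497/1544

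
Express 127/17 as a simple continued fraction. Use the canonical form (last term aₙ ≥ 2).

[7; 2, 8]

127 = 7·17 + 8
17 = 2·8 + 1
8 = 8·1 + 0  (stop)
So 127/17 = [7; 2, 8].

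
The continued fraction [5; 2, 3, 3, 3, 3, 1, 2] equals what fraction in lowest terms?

4918/905

Using pₖ = aₖpₖ₋₁ + pₖ₋₂ and qₖ = aₖqₖ₋₁ + qₖ₋₂:
  k=0: a=5, p=5, q=1
  k=1: a=2, p=11, q=2
  k=2: a=3, p=38, q=7
  k=3: a=3, p=125, q=23
  k=4: a=3, p=413, q=76
  k=5: a=3, p=1364, q=251
  k=6: a=1, p=1777, q=327
  k=7: a=2, p=4918, q=905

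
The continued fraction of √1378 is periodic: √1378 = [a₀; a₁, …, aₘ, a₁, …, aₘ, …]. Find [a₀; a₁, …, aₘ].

a₀ = ⌊√1378⌋ = 37.
With m₀=0, d₀=1 and mₖ₊₁ = dₖaₖ − mₖ, dₖ₊₁ = (n − mₖ₊₁²)/dₖ, aₖ₊₁ = ⌊(a₀+mₖ₊₁)/dₖ₊₁⌋:
  k=1: m=37, d=9, a=8
  k=2: m=35, d=17, a=4
  k=3: m=33, d=17, a=4
  k=4: m=35, d=9, a=8
  k=5: m=37, d=1, a=74
d=1 and a=2a₀=74 at k=5, so the next step gives (m, d) = (37, 9) again — its k=1 value — and the period has length 5.

[37; 8, 4, 4, 8, 74]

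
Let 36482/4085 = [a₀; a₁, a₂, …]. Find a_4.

36482 = 8·4085 + 3802   →  a_0 = 8
4085 = 1·3802 + 283   →  a_1 = 1
3802 = 13·283 + 123   →  a_2 = 13
283 = 2·123 + 37   →  a_3 = 2
123 = 3·37 + 12   →  a_4 = 3

3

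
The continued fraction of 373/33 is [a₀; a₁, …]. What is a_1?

3

373 = 11·33 + 10   →  a_0 = 11
33 = 3·10 + 3   →  a_1 = 3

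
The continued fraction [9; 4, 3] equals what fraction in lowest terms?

120/13

Using pₖ = aₖpₖ₋₁ + pₖ₋₂ and qₖ = aₖqₖ₋₁ + qₖ₋₂:
  k=0: a=9, p=9, q=1
  k=1: a=4, p=37, q=4
  k=2: a=3, p=120, q=13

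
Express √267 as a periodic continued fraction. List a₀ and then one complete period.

[16; 2, 1, 15, 1, 2, 32]

a₀ = ⌊√267⌋ = 16.
With m₀=0, d₀=1 and mₖ₊₁ = dₖaₖ − mₖ, dₖ₊₁ = (n − mₖ₊₁²)/dₖ, aₖ₊₁ = ⌊(a₀+mₖ₊₁)/dₖ₊₁⌋:
  k=1: m=16, d=11, a=2
  k=2: m=6, d=21, a=1
  k=3: m=15, d=2, a=15
  k=4: m=15, d=21, a=1
  k=5: m=6, d=11, a=2
  k=6: m=16, d=1, a=32
d=1 and a=2a₀=32 at k=6, so the next step gives (m, d) = (16, 11) again — its k=1 value — and the period has length 6.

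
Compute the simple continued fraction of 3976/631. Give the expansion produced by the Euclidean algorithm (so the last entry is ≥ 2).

[6; 3, 3, 8, 1, 2, 2]

3976 = 6×631 + 190
631 = 3×190 + 61
190 = 3×61 + 7
61 = 8×7 + 5
7 = 1×5 + 2
5 = 2×2 + 1
2 = 2×1 + 0  (stop)
So 3976/631 = [6; 3, 3, 8, 1, 2, 2].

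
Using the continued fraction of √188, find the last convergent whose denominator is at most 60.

√188 = [13; 1, 2, 2, 6, 2, 2, 1, 26, …] (period length 8).
Convergents:
  p_0/q_0 = 13/1
  p_1/q_1 = 14/1
  p_2/q_2 = 41/3
  p_3/q_3 = 96/7
  p_4/q_4 = 617/45
  p_5/q_5 = 1330/97
q_4 = 45 ≤ 60 < 97 = q_5, so the answer is 617/45.

617/45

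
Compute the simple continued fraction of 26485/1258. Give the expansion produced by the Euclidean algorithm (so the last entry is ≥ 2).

[21; 18, 1, 3, 2, 7]

26485 = 21·1258 + 67
1258 = 18·67 + 52
67 = 1·52 + 15
52 = 3·15 + 7
15 = 2·7 + 1
7 = 7·1 + 0  (stop)
So 26485/1258 = [21; 18, 1, 3, 2, 7].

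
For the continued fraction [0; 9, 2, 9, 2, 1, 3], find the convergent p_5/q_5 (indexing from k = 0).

59/559

Using pₖ = aₖpₖ₋₁ + pₖ₋₂, qₖ = aₖqₖ₋₁ + qₖ₋₂ (with p₋₁=1, p₋₂=0, q₋₁=0, q₋₂=1):
  k=0: a=0, p=0, q=1
  k=1: a=9, p=1, q=9
  k=2: a=2, p=2, q=19
  k=3: a=9, p=19, q=180
  k=4: a=2, p=40, q=379
  k=5: a=1, p=59, q=559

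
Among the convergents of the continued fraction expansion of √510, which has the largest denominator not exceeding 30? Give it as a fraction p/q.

√510 = [22; 1, 1, 2, 1, 1, 44, …] (period length 6).
Convergents:
  p_0/q_0 = 22/1
  p_1/q_1 = 23/1
  p_2/q_2 = 45/2
  p_3/q_3 = 113/5
  p_4/q_4 = 158/7
  p_5/q_5 = 271/12
  p_6/q_6 = 12082/535
q_5 = 12 ≤ 30 < 535 = q_6, so the answer is 271/12.

271/12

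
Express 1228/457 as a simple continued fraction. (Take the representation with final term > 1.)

1228 = 2×457 + 314
457 = 1×314 + 143
314 = 2×143 + 28
143 = 5×28 + 3
28 = 9×3 + 1
3 = 3×1 + 0  (stop)
So 1228/457 = [2; 1, 2, 5, 9, 3].

[2; 1, 2, 5, 9, 3]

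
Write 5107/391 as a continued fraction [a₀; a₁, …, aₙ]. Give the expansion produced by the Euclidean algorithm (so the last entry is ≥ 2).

[13; 16, 3, 2, 3]

5107 = 13*391 + 24
391 = 16*24 + 7
24 = 3*7 + 3
7 = 2*3 + 1
3 = 3*1 + 0  (stop)
So 5107/391 = [13; 16, 3, 2, 3].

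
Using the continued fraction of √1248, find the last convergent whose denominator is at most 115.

1837/52

√1248 = [35; 3, 17, 3, 70, …] (period length 4).
Convergents:
  p_0/q_0 = 35/1
  p_1/q_1 = 106/3
  p_2/q_2 = 1837/52
  p_3/q_3 = 5617/159
q_2 = 52 ≤ 115 < 159 = q_3, so the answer is 1837/52.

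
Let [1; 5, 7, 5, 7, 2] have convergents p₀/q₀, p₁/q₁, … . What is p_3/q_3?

Using pₖ = aₖpₖ₋₁ + pₖ₋₂, qₖ = aₖqₖ₋₁ + qₖ₋₂ (with p₋₁=1, p₋₂=0, q₋₁=0, q₋₂=1):
  k=0: a=1, p=1, q=1
  k=1: a=5, p=6, q=5
  k=2: a=7, p=43, q=36
  k=3: a=5, p=221, q=185

221/185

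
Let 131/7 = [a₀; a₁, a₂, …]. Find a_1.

131 = 18·7 + 5   →  a_0 = 18
7 = 1·5 + 2   →  a_1 = 1

1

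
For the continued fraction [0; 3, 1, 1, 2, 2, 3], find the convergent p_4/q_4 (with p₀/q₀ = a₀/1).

5/18

Using pₖ = aₖpₖ₋₁ + pₖ₋₂, qₖ = aₖqₖ₋₁ + qₖ₋₂ (with p₋₁=1, p₋₂=0, q₋₁=0, q₋₂=1):
  k=0: a=0, p=0, q=1
  k=1: a=3, p=1, q=3
  k=2: a=1, p=1, q=4
  k=3: a=1, p=2, q=7
  k=4: a=2, p=5, q=18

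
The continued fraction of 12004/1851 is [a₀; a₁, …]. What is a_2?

12004 = 6·1851 + 898   →  a_0 = 6
1851 = 2·898 + 55   →  a_1 = 2
898 = 16·55 + 18   →  a_2 = 16

16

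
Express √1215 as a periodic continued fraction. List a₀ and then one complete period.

a₀ = ⌊√1215⌋ = 34.
With m₀=0, d₀=1 and mₖ₊₁ = dₖaₖ − mₖ, dₖ₊₁ = (n − mₖ₊₁²)/dₖ, aₖ₊₁ = ⌊(a₀+mₖ₊₁)/dₖ₊₁⌋:
  k=1: m=34, d=59, a=1
  k=2: m=25, d=10, a=5
  k=3: m=25, d=59, a=1
  k=4: m=34, d=1, a=68
d=1 and a=2a₀=68 at k=4, so the next step gives (m, d) = (34, 59) again — its k=1 value — and the period has length 4.

[34; 1, 5, 1, 68]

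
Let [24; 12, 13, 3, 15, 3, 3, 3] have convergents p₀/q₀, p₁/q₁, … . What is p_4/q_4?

Using pₖ = aₖpₖ₋₁ + pₖ₋₂, qₖ = aₖqₖ₋₁ + qₖ₋₂ (with p₋₁=1, p₋₂=0, q₋₁=0, q₋₂=1):
  k=0: a=24, p=24, q=1
  k=1: a=12, p=289, q=12
  k=2: a=13, p=3781, q=157
  k=3: a=3, p=11632, q=483
  k=4: a=15, p=178261, q=7402

178261/7402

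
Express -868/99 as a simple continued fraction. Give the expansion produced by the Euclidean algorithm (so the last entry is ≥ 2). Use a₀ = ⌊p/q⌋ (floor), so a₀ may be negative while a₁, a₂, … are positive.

[-9; 4, 3, 3, 2]

-868 = -9×99 + 23
99 = 4×23 + 7
23 = 3×7 + 2
7 = 3×2 + 1
2 = 2×1 + 0  (stop)
So -868/99 = [-9; 4, 3, 3, 2].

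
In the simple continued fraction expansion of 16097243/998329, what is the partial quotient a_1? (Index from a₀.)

16097243 = 16·998329 + 123979   →  a_0 = 16
998329 = 8·123979 + 6497   →  a_1 = 8

8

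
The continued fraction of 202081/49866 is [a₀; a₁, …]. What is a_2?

202081 = 4·49866 + 2617   →  a_0 = 4
49866 = 19·2617 + 143   →  a_1 = 19
2617 = 18·143 + 43   →  a_2 = 18

18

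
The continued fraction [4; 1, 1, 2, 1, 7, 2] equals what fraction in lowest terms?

526/115

Using pₖ = aₖpₖ₋₁ + pₖ₋₂ and qₖ = aₖqₖ₋₁ + qₖ₋₂:
  k=0: a=4, p=4, q=1
  k=1: a=1, p=5, q=1
  k=2: a=1, p=9, q=2
  k=3: a=2, p=23, q=5
  k=4: a=1, p=32, q=7
  k=5: a=7, p=247, q=54
  k=6: a=2, p=526, q=115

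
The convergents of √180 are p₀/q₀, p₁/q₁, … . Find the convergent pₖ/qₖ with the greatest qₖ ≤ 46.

√180 = [13; 2, 2, 2, 26, …] (period length 4).
Convergents:
  p_0/q_0 = 13/1
  p_1/q_1 = 27/2
  p_2/q_2 = 67/5
  p_3/q_3 = 161/12
  p_4/q_4 = 4253/317
q_3 = 12 ≤ 46 < 317 = q_4, so the answer is 161/12.

161/12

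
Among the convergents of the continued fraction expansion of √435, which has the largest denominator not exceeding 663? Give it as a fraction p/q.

6111/293

√435 = [20; 1, 5, 1, 40, …] (period length 4).
Convergents:
  p_0/q_0 = 20/1
  p_1/q_1 = 21/1
  p_2/q_2 = 125/6
  p_3/q_3 = 146/7
  p_4/q_4 = 5965/286
  p_5/q_5 = 6111/293
  p_6/q_6 = 36520/1751
q_5 = 293 ≤ 663 < 1751 = q_6, so the answer is 6111/293.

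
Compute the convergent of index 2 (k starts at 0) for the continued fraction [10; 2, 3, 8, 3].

73/7

Using pₖ = aₖpₖ₋₁ + pₖ₋₂, qₖ = aₖqₖ₋₁ + qₖ₋₂ (with p₋₁=1, p₋₂=0, q₋₁=0, q₋₂=1):
  k=0: a=10, p=10, q=1
  k=1: a=2, p=21, q=2
  k=2: a=3, p=73, q=7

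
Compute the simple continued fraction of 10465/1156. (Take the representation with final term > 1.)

10465 = 9*1156 + 61
1156 = 18*61 + 58
61 = 1*58 + 3
58 = 19*3 + 1
3 = 3*1 + 0  (stop)
So 10465/1156 = [9; 18, 1, 19, 3].

[9; 18, 1, 19, 3]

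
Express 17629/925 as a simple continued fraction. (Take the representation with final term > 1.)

[19; 17, 7, 1, 2, 2]

17629 = 19·925 + 54
925 = 17·54 + 7
54 = 7·7 + 5
7 = 1·5 + 2
5 = 2·2 + 1
2 = 2·1 + 0  (stop)
So 17629/925 = [19; 17, 7, 1, 2, 2].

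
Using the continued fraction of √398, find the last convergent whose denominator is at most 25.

399/20

√398 = [19; 1, 18, 1, 38, …] (period length 4).
Convergents:
  p_0/q_0 = 19/1
  p_1/q_1 = 20/1
  p_2/q_2 = 379/19
  p_3/q_3 = 399/20
  p_4/q_4 = 15541/779
q_3 = 20 ≤ 25 < 779 = q_4, so the answer is 399/20.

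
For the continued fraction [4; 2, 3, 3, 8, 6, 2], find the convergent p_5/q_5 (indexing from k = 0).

5184/1169

Using pₖ = aₖpₖ₋₁ + pₖ₋₂, qₖ = aₖqₖ₋₁ + qₖ₋₂ (with p₋₁=1, p₋₂=0, q₋₁=0, q₋₂=1):
  k=0: a=4, p=4, q=1
  k=1: a=2, p=9, q=2
  k=2: a=3, p=31, q=7
  k=3: a=3, p=102, q=23
  k=4: a=8, p=847, q=191
  k=5: a=6, p=5184, q=1169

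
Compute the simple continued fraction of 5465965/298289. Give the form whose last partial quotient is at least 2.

[18; 3, 12, 10, 2, 16, 11, 2]

5465965 = 18·298289 + 96763
298289 = 3·96763 + 8000
96763 = 12·8000 + 763
8000 = 10·763 + 370
763 = 2·370 + 23
370 = 16·23 + 2
23 = 11·2 + 1
2 = 2·1 + 0  (stop)
So 5465965/298289 = [18; 3, 12, 10, 2, 16, 11, 2].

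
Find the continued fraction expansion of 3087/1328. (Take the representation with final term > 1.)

3087 = 2·1328 + 431
1328 = 3·431 + 35
431 = 12·35 + 11
35 = 3·11 + 2
11 = 5·2 + 1
2 = 2·1 + 0  (stop)
So 3087/1328 = [2; 3, 12, 3, 5, 2].

[2; 3, 12, 3, 5, 2]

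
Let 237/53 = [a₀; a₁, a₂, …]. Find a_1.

237 = 4·53 + 25   →  a_0 = 4
53 = 2·25 + 3   →  a_1 = 2

2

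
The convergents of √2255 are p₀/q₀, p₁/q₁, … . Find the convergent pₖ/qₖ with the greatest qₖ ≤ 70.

1757/37

√2255 = [47; 2, 18, 2, 94, …] (period length 4).
Convergents:
  p_0/q_0 = 47/1
  p_1/q_1 = 95/2
  p_2/q_2 = 1757/37
  p_3/q_3 = 3609/76
q_2 = 37 ≤ 70 < 76 = q_3, so the answer is 1757/37.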